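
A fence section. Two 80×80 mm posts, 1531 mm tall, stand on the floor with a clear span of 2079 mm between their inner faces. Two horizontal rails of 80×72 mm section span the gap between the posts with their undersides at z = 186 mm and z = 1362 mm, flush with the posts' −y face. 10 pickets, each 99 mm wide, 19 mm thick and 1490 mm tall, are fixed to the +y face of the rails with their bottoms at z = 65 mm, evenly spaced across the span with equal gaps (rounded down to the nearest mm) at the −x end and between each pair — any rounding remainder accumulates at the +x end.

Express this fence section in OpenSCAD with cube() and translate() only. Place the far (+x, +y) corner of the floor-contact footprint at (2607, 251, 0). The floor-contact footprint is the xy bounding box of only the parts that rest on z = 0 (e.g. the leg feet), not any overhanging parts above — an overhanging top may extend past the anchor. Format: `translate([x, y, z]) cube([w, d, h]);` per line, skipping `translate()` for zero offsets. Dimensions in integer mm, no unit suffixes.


translate([368, 171, 0]) cube([80, 80, 1531]);
translate([2527, 171, 0]) cube([80, 80, 1531]);
translate([448, 171, 186]) cube([2079, 80, 72]);
translate([448, 171, 1362]) cube([2079, 80, 72]);
translate([547, 251, 65]) cube([99, 19, 1490]);
translate([745, 251, 65]) cube([99, 19, 1490]);
translate([943, 251, 65]) cube([99, 19, 1490]);
translate([1141, 251, 65]) cube([99, 19, 1490]);
translate([1339, 251, 65]) cube([99, 19, 1490]);
translate([1537, 251, 65]) cube([99, 19, 1490]);
translate([1735, 251, 65]) cube([99, 19, 1490]);
translate([1933, 251, 65]) cube([99, 19, 1490]);
translate([2131, 251, 65]) cube([99, 19, 1490]);
translate([2329, 251, 65]) cube([99, 19, 1490]);


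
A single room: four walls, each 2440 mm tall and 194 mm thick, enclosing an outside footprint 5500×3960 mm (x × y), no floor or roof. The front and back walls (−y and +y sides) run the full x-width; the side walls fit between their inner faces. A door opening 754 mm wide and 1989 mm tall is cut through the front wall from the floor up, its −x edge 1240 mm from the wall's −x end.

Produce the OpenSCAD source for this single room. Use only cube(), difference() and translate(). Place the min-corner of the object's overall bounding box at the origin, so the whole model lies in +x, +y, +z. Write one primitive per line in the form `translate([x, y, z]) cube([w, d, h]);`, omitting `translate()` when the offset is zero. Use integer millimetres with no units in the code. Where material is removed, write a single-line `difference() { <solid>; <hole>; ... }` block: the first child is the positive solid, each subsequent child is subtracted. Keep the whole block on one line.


difference() { cube([5500, 194, 2440]); translate([1240, 0, 0]) cube([754, 194, 1989]); }
translate([0, 3766, 0]) cube([5500, 194, 2440]);
translate([0, 194, 0]) cube([194, 3572, 2440]);
translate([5306, 194, 0]) cube([194, 3572, 2440]);


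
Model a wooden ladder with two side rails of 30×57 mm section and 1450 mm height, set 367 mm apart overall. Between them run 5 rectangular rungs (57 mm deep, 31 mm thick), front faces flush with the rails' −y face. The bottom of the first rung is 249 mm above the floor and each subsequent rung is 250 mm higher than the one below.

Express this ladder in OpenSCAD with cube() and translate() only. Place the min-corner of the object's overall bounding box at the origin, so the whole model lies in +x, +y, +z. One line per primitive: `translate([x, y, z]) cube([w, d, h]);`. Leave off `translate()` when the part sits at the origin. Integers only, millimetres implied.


cube([30, 57, 1450]);
translate([337, 0, 0]) cube([30, 57, 1450]);
translate([30, 0, 249]) cube([307, 57, 31]);
translate([30, 0, 499]) cube([307, 57, 31]);
translate([30, 0, 749]) cube([307, 57, 31]);
translate([30, 0, 999]) cube([307, 57, 31]);
translate([30, 0, 1249]) cube([307, 57, 31]);


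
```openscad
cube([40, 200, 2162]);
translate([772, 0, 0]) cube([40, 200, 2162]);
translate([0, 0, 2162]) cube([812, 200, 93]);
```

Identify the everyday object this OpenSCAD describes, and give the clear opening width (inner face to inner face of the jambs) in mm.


A door frame. The clear opening width is 732 mm.

Two 2162 mm tall posts with a header on top — a door frame. The left jamb is 40 mm wide at x = 0; the right jamb starts at x = 772. The clear opening is 772 − 40 = 732 mm.


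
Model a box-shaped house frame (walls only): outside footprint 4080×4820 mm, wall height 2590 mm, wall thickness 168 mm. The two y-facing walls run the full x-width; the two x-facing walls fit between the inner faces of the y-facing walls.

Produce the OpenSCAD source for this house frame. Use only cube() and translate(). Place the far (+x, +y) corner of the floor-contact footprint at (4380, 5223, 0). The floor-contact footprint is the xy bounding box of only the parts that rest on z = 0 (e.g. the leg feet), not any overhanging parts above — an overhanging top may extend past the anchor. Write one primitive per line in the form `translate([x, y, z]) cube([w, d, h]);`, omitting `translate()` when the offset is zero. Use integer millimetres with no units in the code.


translate([300, 403, 0]) cube([4080, 168, 2590]);
translate([300, 5055, 0]) cube([4080, 168, 2590]);
translate([300, 571, 0]) cube([168, 4484, 2590]);
translate([4212, 571, 0]) cube([168, 4484, 2590]);


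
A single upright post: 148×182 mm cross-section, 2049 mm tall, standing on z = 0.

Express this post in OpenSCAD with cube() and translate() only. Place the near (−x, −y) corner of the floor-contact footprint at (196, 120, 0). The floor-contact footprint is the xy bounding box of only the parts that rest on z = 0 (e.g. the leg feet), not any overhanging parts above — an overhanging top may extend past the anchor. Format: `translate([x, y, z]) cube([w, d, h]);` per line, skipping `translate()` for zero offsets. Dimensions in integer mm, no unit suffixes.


translate([196, 120, 0]) cube([148, 182, 2049]);


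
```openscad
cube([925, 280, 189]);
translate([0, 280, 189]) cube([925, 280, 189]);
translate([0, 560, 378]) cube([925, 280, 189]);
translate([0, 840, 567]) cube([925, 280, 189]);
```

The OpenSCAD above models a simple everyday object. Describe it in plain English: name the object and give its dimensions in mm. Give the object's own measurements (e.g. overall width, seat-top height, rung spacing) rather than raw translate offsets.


A straight staircase of 4 solid steps. Each step is 925 mm wide (x), 280 mm deep (y, the going) and 189 mm tall (the rise). The first step rests on the floor; each subsequent step sits one going further in +y and one rise higher in +z, directly behind and above the previous step with no overlap.


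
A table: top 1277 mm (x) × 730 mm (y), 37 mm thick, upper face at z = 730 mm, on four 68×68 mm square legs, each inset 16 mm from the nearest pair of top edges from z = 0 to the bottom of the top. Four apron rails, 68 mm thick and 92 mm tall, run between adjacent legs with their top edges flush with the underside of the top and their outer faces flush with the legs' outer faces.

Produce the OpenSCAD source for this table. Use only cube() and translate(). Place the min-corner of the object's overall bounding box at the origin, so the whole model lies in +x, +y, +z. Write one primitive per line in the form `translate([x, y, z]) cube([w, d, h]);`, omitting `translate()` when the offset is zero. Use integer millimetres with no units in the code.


translate([0, 0, 693]) cube([1277, 730, 37]);
translate([16, 16, 0]) cube([68, 68, 693]);
translate([1193, 16, 0]) cube([68, 68, 693]);
translate([16, 646, 0]) cube([68, 68, 693]);
translate([1193, 646, 0]) cube([68, 68, 693]);
translate([84, 16, 601]) cube([1109, 68, 92]);
translate([84, 646, 601]) cube([1109, 68, 92]);
translate([16, 84, 601]) cube([68, 562, 92]);
translate([1193, 84, 601]) cube([68, 562, 92]);


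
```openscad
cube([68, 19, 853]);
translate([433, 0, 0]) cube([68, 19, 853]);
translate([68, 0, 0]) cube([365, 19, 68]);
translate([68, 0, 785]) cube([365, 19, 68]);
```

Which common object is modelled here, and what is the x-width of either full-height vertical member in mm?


A picture frame. The border width is 68 mm.

Four thin pieces enclosing a rectangular opening — a picture frame. The two full-height stiles are 853 mm tall; the top rail sits at z = 785 and is 68 mm tall, so the border above the opening is 853 − 785 = 68 mm, matching the stile x-width.


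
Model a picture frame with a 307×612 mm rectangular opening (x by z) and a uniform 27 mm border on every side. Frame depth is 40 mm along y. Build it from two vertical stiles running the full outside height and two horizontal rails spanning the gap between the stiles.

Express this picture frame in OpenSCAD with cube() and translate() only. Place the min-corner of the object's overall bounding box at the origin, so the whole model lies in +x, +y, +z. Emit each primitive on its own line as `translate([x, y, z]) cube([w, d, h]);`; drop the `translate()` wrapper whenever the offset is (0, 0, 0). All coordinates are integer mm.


cube([27, 40, 666]);
translate([334, 0, 0]) cube([27, 40, 666]);
translate([27, 0, 0]) cube([307, 40, 27]);
translate([27, 0, 639]) cube([307, 40, 27]);


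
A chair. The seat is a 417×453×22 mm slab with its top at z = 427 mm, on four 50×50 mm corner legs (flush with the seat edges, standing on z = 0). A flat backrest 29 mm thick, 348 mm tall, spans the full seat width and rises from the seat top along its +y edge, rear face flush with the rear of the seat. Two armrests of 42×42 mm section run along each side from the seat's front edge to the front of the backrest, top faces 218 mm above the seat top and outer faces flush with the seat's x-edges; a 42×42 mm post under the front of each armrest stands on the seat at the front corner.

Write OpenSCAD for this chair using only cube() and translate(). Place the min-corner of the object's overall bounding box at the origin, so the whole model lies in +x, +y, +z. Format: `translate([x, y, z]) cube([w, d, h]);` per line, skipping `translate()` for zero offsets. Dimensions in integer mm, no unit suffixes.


// leg_h = 427 - 22 = 405
// arm post h = 218 - 42 = 176
translate([0, 0, 405]) cube([417, 453, 22]);
cube([50, 50, 405]);
translate([367, 0, 0]) cube([50, 50, 405]);
translate([0, 403, 0]) cube([50, 50, 405]);
translate([367, 403, 0]) cube([50, 50, 405]);
translate([0, 424, 427]) cube([417, 29, 348]);
translate([0, 0, 603]) cube([42, 424, 42]);
translate([375, 0, 603]) cube([42, 424, 42]);
translate([0, 0, 427]) cube([42, 42, 176]);
translate([375, 0, 427]) cube([42, 42, 176]);


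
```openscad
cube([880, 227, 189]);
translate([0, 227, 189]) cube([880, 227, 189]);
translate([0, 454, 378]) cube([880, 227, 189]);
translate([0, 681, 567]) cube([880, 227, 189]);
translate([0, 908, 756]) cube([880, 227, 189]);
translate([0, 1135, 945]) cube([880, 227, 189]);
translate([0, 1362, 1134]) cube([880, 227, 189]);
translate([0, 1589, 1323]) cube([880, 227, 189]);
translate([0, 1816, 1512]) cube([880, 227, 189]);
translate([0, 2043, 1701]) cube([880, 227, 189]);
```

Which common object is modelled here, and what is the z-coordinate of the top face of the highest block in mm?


A staircase. The total rise is 1890 mm.

10 identical blocks, each offset up and back from the previous — a staircase. Each step is 189 mm tall and there are 10 of them, so the total rise is 10 × 189 = 1890 mm.


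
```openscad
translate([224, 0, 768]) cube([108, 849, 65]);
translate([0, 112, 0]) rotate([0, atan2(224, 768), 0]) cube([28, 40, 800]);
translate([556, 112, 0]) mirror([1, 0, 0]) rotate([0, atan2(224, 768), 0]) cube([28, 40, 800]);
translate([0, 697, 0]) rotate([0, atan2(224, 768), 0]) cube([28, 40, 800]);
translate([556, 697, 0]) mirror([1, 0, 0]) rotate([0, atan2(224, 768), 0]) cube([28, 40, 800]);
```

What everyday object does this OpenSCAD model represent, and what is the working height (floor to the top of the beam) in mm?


A sawhorse. The overall height is 833 mm.

A beam across two mirrored pairs of raked legs — a sawhorse. The beam's underside is at z = 768 (matching the legs' vertical rise in atan2(224, 768)) and the beam is 65 mm tall, so its top is at 768 + 65 = 833 mm. The raked legs top out at the beam's underside, so that is the highest point.


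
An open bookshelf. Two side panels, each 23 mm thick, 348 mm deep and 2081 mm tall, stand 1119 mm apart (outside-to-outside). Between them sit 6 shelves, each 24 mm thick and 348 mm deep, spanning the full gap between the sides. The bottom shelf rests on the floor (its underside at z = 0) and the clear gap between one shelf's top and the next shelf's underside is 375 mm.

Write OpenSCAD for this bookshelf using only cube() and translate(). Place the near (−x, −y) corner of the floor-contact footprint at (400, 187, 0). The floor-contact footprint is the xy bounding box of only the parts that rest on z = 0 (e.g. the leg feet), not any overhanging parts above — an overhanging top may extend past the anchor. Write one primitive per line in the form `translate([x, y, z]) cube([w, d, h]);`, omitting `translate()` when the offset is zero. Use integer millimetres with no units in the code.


translate([400, 187, 0]) cube([23, 348, 2081]);
translate([1496, 187, 0]) cube([23, 348, 2081]);
translate([423, 187, 0]) cube([1073, 348, 24]);
translate([423, 187, 399]) cube([1073, 348, 24]);
translate([423, 187, 798]) cube([1073, 348, 24]);
translate([423, 187, 1197]) cube([1073, 348, 24]);
translate([423, 187, 1596]) cube([1073, 348, 24]);
translate([423, 187, 1995]) cube([1073, 348, 24]);


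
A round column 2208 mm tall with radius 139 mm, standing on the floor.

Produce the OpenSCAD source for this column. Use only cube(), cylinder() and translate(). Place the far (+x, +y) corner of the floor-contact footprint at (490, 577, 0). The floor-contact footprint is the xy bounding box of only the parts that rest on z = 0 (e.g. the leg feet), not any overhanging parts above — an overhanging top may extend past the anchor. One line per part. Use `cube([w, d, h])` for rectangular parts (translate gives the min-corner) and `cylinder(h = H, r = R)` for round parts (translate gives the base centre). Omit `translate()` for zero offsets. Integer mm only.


translate([351, 438, 0]) cylinder(h = 2208, r = 139);


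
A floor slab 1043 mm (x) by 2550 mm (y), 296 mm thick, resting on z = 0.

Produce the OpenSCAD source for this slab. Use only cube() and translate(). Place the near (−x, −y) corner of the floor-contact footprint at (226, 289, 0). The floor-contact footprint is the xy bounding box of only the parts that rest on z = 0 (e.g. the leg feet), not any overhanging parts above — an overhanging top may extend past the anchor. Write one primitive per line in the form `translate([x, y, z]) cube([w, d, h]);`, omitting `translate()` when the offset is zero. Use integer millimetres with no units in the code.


translate([226, 289, 0]) cube([1043, 2550, 296]);


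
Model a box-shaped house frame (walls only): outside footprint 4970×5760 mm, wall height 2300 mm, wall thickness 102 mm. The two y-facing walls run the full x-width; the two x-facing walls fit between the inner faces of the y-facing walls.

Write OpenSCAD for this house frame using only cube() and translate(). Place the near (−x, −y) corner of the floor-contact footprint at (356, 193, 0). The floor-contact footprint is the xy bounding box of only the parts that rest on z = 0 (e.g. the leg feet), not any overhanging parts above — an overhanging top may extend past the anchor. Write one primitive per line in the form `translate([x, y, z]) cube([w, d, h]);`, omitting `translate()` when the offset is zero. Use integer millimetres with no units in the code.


translate([356, 193, 0]) cube([4970, 102, 2300]);
translate([356, 5851, 0]) cube([4970, 102, 2300]);
translate([356, 295, 0]) cube([102, 5556, 2300]);
translate([5224, 295, 0]) cube([102, 5556, 2300]);


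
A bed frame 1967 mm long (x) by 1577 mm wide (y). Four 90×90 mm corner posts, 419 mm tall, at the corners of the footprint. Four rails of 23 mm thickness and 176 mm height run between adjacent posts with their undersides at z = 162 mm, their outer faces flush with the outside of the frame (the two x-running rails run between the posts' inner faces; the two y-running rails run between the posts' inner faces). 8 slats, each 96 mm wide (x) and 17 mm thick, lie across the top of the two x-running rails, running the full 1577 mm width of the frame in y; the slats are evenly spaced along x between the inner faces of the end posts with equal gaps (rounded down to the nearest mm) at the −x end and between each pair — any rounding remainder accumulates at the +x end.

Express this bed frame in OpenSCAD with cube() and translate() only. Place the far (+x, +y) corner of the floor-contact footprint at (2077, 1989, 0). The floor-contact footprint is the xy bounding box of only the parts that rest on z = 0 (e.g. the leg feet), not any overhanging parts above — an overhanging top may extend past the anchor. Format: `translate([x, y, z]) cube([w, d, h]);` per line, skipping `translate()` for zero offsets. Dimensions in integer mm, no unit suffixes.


translate([110, 412, 0]) cube([90, 90, 419]);
translate([110, 1899, 0]) cube([90, 90, 419]);
translate([1987, 412, 0]) cube([90, 90, 419]);
translate([1987, 1899, 0]) cube([90, 90, 419]);
translate([200, 412, 162]) cube([1787, 23, 176]);
translate([200, 1966, 162]) cube([1787, 23, 176]);
translate([110, 502, 162]) cube([23, 1397, 176]);
translate([2054, 502, 162]) cube([23, 1397, 176]);
translate([313, 412, 338]) cube([96, 1577, 17]);
translate([522, 412, 338]) cube([96, 1577, 17]);
translate([731, 412, 338]) cube([96, 1577, 17]);
translate([940, 412, 338]) cube([96, 1577, 17]);
translate([1149, 412, 338]) cube([96, 1577, 17]);
translate([1358, 412, 338]) cube([96, 1577, 17]);
translate([1567, 412, 338]) cube([96, 1577, 17]);
translate([1776, 412, 338]) cube([96, 1577, 17]);


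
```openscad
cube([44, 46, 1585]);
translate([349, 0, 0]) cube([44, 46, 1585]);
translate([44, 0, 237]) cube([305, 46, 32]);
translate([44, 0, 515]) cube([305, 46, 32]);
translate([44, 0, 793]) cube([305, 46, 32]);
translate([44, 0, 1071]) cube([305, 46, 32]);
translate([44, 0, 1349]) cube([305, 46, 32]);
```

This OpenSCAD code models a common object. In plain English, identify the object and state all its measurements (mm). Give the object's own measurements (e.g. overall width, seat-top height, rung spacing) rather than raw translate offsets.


A straight ladder. Two 44×46 mm vertical rails, 1585 mm tall, stand 393 mm apart (outside-to-outside) with their front faces coplanar on the −y side. 5 rungs, each 46 mm deep and 32 mm tall, span between the inner faces of the rails, front faces flush with the rails. The lowest rung's underside is at z = 237 mm and rungs are spaced 278 mm apart (underside to underside).


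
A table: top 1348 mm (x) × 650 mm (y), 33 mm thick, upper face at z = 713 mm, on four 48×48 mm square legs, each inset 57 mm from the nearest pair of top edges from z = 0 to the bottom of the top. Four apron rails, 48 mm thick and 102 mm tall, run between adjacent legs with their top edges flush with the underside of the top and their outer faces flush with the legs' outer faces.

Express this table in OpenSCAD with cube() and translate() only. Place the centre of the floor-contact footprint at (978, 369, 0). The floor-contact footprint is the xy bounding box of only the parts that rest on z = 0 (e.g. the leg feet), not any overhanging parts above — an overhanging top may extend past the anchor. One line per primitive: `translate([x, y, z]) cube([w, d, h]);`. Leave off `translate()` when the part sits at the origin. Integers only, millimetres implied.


translate([304, 44, 680]) cube([1348, 650, 33]);
translate([361, 101, 0]) cube([48, 48, 680]);
translate([1547, 101, 0]) cube([48, 48, 680]);
translate([361, 589, 0]) cube([48, 48, 680]);
translate([1547, 589, 0]) cube([48, 48, 680]);
translate([409, 101, 578]) cube([1138, 48, 102]);
translate([409, 589, 578]) cube([1138, 48, 102]);
translate([361, 149, 578]) cube([48, 440, 102]);
translate([1547, 149, 578]) cube([48, 440, 102]);


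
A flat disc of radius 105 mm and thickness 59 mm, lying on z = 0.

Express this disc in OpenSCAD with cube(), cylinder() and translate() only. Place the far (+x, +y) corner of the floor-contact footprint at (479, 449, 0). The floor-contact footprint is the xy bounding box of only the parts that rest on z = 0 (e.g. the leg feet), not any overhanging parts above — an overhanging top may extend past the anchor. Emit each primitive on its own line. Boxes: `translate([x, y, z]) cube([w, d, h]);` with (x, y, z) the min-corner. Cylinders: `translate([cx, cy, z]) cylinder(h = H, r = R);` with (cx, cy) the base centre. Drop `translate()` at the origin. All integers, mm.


translate([374, 344, 0]) cylinder(h = 59, r = 105);


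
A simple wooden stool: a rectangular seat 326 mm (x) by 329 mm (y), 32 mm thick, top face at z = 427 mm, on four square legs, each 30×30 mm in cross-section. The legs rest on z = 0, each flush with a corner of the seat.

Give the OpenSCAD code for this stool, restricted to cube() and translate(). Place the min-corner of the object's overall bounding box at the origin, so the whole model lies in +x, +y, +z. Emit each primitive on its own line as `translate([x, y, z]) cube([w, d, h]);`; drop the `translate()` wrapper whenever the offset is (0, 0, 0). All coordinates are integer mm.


translate([0, 0, 395]) cube([326, 329, 32]);
cube([30, 30, 395]);
translate([296, 0, 0]) cube([30, 30, 395]);
translate([0, 299, 0]) cube([30, 30, 395]);
translate([296, 299, 0]) cube([30, 30, 395]);


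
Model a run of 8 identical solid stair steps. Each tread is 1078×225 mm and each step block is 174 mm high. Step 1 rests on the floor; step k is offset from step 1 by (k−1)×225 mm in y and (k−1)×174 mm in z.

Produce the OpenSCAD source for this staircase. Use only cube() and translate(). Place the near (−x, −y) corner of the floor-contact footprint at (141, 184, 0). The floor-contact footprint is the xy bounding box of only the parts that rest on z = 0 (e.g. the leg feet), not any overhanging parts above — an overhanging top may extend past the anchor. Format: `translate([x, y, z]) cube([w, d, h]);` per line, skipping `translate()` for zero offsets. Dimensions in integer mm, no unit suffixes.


translate([141, 184, 0]) cube([1078, 225, 174]);
translate([141, 409, 174]) cube([1078, 225, 174]);
translate([141, 634, 348]) cube([1078, 225, 174]);
translate([141, 859, 522]) cube([1078, 225, 174]);
translate([141, 1084, 696]) cube([1078, 225, 174]);
translate([141, 1309, 870]) cube([1078, 225, 174]);
translate([141, 1534, 1044]) cube([1078, 225, 174]);
translate([141, 1759, 1218]) cube([1078, 225, 174]);


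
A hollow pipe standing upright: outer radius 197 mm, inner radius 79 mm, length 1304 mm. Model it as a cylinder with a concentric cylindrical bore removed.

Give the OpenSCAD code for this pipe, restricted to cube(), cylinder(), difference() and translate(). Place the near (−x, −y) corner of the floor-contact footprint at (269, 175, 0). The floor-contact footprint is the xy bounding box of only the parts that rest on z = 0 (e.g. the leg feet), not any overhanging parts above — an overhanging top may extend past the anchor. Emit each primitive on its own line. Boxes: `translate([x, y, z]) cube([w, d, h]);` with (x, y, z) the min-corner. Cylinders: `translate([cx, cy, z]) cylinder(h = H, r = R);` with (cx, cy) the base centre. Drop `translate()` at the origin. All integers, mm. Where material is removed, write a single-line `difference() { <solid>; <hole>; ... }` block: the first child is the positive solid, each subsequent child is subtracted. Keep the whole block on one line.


difference() { translate([466, 372, 0]) cylinder(h = 1304, r = 197); translate([466, 372, 0]) cylinder(h = 1304, r = 79); }


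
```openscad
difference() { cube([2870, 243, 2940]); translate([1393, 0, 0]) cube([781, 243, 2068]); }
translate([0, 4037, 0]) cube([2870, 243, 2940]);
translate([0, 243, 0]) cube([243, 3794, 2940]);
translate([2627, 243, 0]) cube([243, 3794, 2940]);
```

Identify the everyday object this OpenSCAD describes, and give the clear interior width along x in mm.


A single room. The interior width is 2384 mm.

Four walls enclosing a rectangle with a door in the front wall — a room. Outside width 2870 minus two 243 mm walls gives 2384 mm.


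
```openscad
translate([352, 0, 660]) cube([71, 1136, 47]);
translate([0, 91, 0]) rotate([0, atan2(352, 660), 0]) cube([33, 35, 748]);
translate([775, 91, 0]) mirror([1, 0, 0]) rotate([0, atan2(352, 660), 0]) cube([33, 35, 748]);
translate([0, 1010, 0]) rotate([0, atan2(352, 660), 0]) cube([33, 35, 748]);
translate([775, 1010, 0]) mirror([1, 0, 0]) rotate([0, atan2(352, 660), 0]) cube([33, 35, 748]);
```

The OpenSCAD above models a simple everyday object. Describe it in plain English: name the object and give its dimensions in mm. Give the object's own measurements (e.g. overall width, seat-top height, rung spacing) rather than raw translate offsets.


A sawhorse. A 71×1136×47 mm beam (x, y, z) sits on two A-frame leg pairs. Each pair is two raked legs of 33×35 mm section (35 mm along y) splaying symmetrically in x. Each leg rises 660 mm vertically over 352 mm of horizontal reach and is 748 mm long along its own axis. Every leg's outer bottom edge rests on the floor and its outer top edge meets a bottom edge of the beam — the left legs (tilting toward +x) meet the beam's −x bottom edge, the right legs (their mirror images, tilting toward −x) meet its +x bottom edge — so the leg tops tuck under the beam, the beam's underside is 660 mm above the floor, and the feet are 775 mm apart outside-to-outside with the beam centred between them. The two leg pairs are set in 91 mm from either end of the beam.


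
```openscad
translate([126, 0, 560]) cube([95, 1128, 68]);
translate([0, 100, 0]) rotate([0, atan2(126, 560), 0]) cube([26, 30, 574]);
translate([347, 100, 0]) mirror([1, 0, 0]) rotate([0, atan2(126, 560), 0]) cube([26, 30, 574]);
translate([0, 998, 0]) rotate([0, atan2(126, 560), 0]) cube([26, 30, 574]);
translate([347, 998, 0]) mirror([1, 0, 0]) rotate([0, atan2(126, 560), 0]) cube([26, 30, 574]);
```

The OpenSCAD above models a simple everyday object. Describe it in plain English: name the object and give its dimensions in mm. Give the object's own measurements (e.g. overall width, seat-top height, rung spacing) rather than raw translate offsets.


A sawhorse. A 95×1128×68 mm beam (x, y, z) sits on two A-frame leg pairs. Each pair is two raked legs of 26×30 mm section (30 mm along y) splaying symmetrically in x. Each leg rises 560 mm vertically over 126 mm of horizontal reach and is 574 mm long along its own axis. Every leg's outer bottom edge rests on the floor and its outer top edge meets a bottom edge of the beam — the left legs (tilting toward +x) meet the beam's −x bottom edge, the right legs (their mirror images, tilting toward −x) meet its +x bottom edge — so the leg tops tuck under the beam, the beam's underside is 560 mm above the floor, and the feet are 347 mm apart outside-to-outside with the beam centred between them. The two leg pairs are set in 100 mm from either end of the beam.


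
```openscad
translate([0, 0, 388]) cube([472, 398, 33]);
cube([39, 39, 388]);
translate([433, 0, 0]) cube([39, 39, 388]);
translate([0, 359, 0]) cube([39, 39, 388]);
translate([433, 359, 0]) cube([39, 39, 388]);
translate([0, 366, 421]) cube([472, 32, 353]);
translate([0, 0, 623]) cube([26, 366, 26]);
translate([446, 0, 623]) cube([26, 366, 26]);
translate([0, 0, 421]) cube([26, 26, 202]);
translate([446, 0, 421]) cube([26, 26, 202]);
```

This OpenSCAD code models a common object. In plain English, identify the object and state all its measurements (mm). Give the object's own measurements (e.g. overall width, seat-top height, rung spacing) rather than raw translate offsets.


A chair. The seat is a 472×398×33 mm slab with its top at z = 421 mm, on four 39×39 mm corner legs (flush with the seat edges, standing on z = 0). A flat backrest 32 mm thick, 353 mm tall, spans the full seat width and rises from the seat top along its +y edge, rear face flush with the rear of the seat. Two armrests of 26×26 mm section run along each side from the seat's front edge to the front of the backrest, top faces 228 mm above the seat top and outer faces flush with the seat's x-edges; a 26×26 mm post under the front of each armrest stands on the seat at the front corner.


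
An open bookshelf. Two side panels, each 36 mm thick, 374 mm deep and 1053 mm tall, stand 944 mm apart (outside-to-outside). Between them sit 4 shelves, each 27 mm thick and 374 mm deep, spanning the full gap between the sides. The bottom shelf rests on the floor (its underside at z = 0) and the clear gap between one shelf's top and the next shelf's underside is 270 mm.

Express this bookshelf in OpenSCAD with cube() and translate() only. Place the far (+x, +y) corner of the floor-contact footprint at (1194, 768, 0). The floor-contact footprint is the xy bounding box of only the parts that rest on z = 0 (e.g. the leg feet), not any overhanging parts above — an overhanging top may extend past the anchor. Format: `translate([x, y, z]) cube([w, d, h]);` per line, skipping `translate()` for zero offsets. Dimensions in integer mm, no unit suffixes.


translate([250, 394, 0]) cube([36, 374, 1053]);
translate([1158, 394, 0]) cube([36, 374, 1053]);
translate([286, 394, 0]) cube([872, 374, 27]);
translate([286, 394, 297]) cube([872, 374, 27]);
translate([286, 394, 594]) cube([872, 374, 27]);
translate([286, 394, 891]) cube([872, 374, 27]);


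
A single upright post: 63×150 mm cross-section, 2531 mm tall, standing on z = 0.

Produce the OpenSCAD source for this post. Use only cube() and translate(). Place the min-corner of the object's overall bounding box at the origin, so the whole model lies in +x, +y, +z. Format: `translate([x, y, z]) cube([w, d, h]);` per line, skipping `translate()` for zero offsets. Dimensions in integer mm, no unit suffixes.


cube([63, 150, 2531]);


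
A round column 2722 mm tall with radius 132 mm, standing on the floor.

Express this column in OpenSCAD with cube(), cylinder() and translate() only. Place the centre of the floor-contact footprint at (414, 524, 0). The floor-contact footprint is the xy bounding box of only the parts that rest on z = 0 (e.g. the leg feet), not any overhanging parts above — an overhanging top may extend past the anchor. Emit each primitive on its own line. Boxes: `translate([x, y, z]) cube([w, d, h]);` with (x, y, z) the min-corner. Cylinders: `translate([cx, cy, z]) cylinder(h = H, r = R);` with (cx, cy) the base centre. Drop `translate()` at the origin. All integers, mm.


translate([414, 524, 0]) cylinder(h = 2722, r = 132);


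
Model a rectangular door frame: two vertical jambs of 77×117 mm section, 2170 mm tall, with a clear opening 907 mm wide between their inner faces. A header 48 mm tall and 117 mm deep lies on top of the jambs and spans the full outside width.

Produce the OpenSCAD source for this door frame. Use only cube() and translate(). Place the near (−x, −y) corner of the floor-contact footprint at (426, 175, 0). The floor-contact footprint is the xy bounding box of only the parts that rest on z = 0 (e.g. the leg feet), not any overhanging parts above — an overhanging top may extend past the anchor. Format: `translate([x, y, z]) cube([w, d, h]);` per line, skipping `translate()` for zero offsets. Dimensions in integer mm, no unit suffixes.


translate([426, 175, 0]) cube([77, 117, 2170]);
translate([1410, 175, 0]) cube([77, 117, 2170]);
translate([426, 175, 2170]) cube([1061, 117, 48]);


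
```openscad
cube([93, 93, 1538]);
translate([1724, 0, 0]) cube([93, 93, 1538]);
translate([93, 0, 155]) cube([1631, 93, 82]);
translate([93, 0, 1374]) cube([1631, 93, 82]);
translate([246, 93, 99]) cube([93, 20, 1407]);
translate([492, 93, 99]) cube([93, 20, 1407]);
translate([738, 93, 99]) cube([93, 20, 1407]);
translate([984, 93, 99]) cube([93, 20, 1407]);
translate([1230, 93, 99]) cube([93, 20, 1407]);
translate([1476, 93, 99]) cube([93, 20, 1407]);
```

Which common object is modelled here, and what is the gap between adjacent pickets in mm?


A fence section. The picket gap is 153 mm.

Two posts, two rails, 6 pickets — a fence section. Span 1631 mm holds 6 pickets of 93 mm with 7 equal gaps: ⌊(1631 − 6·93) / 7⌋ = 153 mm.


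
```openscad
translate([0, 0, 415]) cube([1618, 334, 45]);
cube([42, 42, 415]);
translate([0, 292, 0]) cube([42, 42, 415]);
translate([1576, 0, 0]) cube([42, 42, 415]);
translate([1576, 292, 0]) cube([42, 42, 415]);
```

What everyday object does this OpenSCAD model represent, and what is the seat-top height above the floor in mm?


A bench. The seat-top height is 460 mm.

A long slab on four corner posts — a bench. The slab sits at z = 415 with thickness 45, so the top is 415 + 45 = 460 mm.


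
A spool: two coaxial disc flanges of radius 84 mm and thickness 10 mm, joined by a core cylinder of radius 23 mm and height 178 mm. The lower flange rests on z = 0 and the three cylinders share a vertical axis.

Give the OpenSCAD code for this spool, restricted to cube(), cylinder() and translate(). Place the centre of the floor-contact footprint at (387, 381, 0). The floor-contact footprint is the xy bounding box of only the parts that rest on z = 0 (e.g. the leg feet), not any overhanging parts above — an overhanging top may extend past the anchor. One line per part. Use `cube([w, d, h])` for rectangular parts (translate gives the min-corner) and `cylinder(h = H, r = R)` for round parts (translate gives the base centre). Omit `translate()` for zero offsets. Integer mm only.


translate([387, 381, 0]) cylinder(h = 10, r = 84);
translate([387, 381, 10]) cylinder(h = 178, r = 23);
translate([387, 381, 188]) cylinder(h = 10, r = 84);


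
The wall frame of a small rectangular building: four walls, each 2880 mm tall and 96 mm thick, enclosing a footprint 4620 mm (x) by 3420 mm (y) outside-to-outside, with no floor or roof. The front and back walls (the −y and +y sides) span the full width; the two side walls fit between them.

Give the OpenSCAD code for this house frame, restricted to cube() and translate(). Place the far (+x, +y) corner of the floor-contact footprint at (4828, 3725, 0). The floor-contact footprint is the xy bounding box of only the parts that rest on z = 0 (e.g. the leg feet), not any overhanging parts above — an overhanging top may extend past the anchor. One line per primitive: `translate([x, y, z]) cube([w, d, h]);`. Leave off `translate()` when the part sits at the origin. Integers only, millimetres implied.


translate([208, 305, 0]) cube([4620, 96, 2880]);
translate([208, 3629, 0]) cube([4620, 96, 2880]);
translate([208, 401, 0]) cube([96, 3228, 2880]);
translate([4732, 401, 0]) cube([96, 3228, 2880]);


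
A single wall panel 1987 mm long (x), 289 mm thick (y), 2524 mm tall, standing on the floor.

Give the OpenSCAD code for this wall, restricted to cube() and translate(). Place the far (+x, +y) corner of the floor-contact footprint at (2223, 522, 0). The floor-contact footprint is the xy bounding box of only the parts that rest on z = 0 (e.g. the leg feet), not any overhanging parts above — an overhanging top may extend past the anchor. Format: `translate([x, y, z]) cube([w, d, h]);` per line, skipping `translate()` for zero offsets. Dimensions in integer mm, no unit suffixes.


translate([236, 233, 0]) cube([1987, 289, 2524]);


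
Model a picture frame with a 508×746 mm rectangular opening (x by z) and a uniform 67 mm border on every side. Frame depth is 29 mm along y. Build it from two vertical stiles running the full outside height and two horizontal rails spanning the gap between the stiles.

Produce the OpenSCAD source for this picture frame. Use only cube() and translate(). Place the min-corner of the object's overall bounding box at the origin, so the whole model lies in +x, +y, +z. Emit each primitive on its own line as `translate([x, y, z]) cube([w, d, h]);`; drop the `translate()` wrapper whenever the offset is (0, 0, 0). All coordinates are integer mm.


cube([67, 29, 880]);
translate([575, 0, 0]) cube([67, 29, 880]);
translate([67, 0, 0]) cube([508, 29, 67]);
translate([67, 0, 813]) cube([508, 29, 67]);


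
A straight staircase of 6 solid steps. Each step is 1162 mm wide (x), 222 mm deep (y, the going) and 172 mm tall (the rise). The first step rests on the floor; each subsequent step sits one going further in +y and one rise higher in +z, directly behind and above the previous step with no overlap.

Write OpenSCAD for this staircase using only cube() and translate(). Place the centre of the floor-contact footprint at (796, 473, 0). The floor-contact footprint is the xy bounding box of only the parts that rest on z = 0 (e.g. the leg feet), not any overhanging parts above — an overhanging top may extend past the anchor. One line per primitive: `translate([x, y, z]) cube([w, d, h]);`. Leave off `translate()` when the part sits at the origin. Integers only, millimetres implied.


translate([215, 362, 0]) cube([1162, 222, 172]);
translate([215, 584, 172]) cube([1162, 222, 172]);
translate([215, 806, 344]) cube([1162, 222, 172]);
translate([215, 1028, 516]) cube([1162, 222, 172]);
translate([215, 1250, 688]) cube([1162, 222, 172]);
translate([215, 1472, 860]) cube([1162, 222, 172]);


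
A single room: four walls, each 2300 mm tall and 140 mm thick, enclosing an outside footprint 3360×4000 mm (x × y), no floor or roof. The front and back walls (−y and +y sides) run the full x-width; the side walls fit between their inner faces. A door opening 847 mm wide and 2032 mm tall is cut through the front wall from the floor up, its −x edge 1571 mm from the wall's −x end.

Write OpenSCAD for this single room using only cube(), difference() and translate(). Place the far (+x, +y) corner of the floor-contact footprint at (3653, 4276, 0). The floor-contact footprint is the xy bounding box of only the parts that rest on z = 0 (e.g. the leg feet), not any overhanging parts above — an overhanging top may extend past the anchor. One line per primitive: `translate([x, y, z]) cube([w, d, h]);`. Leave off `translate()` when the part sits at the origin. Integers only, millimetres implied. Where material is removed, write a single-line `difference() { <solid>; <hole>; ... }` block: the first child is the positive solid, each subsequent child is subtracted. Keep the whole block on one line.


difference() { translate([293, 276, 0]) cube([3360, 140, 2300]); translate([1864, 276, 0]) cube([847, 140, 2032]); }
translate([293, 4136, 0]) cube([3360, 140, 2300]);
translate([293, 416, 0]) cube([140, 3720, 2300]);
translate([3513, 416, 0]) cube([140, 3720, 2300]);


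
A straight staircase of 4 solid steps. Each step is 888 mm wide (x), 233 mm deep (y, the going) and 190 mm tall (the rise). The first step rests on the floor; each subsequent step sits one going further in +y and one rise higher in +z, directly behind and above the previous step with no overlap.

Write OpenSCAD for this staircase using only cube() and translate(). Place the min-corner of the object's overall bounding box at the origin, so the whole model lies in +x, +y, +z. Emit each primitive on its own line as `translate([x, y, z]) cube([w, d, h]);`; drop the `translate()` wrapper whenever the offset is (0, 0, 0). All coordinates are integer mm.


cube([888, 233, 190]);
translate([0, 233, 190]) cube([888, 233, 190]);
translate([0, 466, 380]) cube([888, 233, 190]);
translate([0, 699, 570]) cube([888, 233, 190]);


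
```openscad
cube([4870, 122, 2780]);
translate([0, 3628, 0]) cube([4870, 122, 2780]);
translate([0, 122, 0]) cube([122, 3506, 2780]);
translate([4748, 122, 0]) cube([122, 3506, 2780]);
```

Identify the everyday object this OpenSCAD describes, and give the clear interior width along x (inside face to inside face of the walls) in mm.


A house (or room) frame. The interior width is 4626 mm.

Four 2780 mm walls enclosing a rectangle with no floor or roof — a room or house frame. Outside width is 4870 mm and wall thickness is 122 mm, so the interior width is 4870 − 2 × 122 = 4626 mm.
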